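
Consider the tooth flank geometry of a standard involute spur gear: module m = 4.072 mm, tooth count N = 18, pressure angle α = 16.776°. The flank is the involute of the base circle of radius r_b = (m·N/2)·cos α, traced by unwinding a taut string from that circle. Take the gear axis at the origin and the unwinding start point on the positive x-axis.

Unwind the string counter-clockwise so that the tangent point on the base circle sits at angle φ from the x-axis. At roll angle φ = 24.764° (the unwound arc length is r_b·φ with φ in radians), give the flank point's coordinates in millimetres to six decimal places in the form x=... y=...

x=38.214191 y=0.926831

pitch radius r_p = m·N/2 = 4.072·18/2 = 36.648000
base radius r_b = r_p·cos α = 36.648000·cos 16.776° = 35.088279
roll angle φ = 24.764° = 0.43221334 rad
x = r_b·(cos φ + φ·sin φ) = 35.088279·(0.90804085 + 0.43221334·0.41888163) = 38.214191
y = r_b·(sin φ − φ·cos φ) = 35.088279·(0.41888163 − 0.43221334·0.90804085) = 0.926831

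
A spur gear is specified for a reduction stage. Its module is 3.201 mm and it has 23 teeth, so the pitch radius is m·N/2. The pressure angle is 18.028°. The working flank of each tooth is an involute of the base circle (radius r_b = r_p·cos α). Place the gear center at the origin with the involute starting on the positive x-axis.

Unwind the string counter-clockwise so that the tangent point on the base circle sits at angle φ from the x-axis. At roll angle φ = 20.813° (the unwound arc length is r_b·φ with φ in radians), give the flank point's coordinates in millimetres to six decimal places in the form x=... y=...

x=37.238108 y=0.551943

pitch radius r_p = m·N/2 = 3.201·23/2 = 36.811500
base radius r_b = r_p·cos α = 36.811500·cos 18.028° = 35.004254
roll angle φ = 20.813° = 0.36325538 rad
x = r_b·(cos φ + φ·sin φ) = 35.004254·(0.93474508 + 0.36325538·0.35531906) = 37.238108
y = r_b·(sin φ − φ·cos φ) = 35.004254·(0.35531906 − 0.36325538·0.93474508) = 0.551943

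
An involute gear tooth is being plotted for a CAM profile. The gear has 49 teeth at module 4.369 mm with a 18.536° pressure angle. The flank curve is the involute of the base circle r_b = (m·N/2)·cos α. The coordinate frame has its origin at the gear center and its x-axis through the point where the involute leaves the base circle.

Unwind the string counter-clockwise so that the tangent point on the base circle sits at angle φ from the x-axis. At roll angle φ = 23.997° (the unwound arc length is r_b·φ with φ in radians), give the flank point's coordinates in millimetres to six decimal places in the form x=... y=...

pitch radius r_p = m·N/2 = 4.369·49/2 = 107.040500
base radius r_b = r_p·cos α = 107.040500·cos 18.536° = 101.487678
roll angle φ = 23.997° = 0.41882666 rad
x = r_b·(cos φ + φ·sin φ) = 101.487678·(0.91356675 + 0.41882666·0.40668881) = 110.002379
y = r_b·(sin φ − φ·cos φ) = 101.487678·(0.40668881 − 0.41882666·0.91356675) = 2.442067

x=110.002379 y=2.442067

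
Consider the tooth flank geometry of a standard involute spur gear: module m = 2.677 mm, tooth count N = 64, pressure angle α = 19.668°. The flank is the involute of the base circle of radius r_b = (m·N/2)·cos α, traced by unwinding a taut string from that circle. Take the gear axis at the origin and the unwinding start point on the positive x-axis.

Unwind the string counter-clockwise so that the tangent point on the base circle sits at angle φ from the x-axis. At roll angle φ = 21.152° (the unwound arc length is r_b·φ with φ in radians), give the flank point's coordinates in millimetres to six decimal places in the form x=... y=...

x=85.977291 y=1.334524

pitch radius r_p = m·N/2 = 2.677·64/2 = 85.664000
base radius r_b = r_p·cos α = 85.664000·cos 19.668° = 80.666248
roll angle φ = 21.152° = 0.36917204 rad
x = r_b·(cos φ + φ·sin φ) = 80.666248·(0.93262643 + 0.36917204·0.36084338) = 85.977291
y = r_b·(sin φ − φ·cos φ) = 80.666248·(0.36084338 − 0.36917204·0.93262643) = 1.334524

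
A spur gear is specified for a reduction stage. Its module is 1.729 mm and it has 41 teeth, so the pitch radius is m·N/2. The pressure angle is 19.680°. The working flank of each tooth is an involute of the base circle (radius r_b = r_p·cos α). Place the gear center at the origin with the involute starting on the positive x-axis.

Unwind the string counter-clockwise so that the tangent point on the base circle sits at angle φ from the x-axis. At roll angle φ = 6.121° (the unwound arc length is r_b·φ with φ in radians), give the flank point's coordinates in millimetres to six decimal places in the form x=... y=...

pitch radius r_p = m·N/2 = 1.729·41/2 = 35.444500
base radius r_b = r_p·cos α = 35.444500·cos 19.680° = 33.374121
roll angle φ = 6.121° = 0.10683160 rad
x = r_b·(cos φ + φ·sin φ) = 33.374121·(0.99429893 + 0.10683160·0.10662851) = 33.564028
y = r_b·(sin φ − φ·cos φ) = 33.374121·(0.10662851 − 0.10683160·0.99429893) = 0.013549

x=33.564028 y=0.013549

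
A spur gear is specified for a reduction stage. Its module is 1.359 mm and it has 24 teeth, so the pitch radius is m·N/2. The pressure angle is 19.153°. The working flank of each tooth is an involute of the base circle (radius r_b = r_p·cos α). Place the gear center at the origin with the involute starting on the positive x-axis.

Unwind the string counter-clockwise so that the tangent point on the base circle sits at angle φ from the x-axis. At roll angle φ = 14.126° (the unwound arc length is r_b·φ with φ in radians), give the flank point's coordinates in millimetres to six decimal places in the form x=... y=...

pitch radius r_p = m·N/2 = 1.359·24/2 = 16.308000
base radius r_b = r_p·cos α = 16.308000·cos 19.153° = 15.405284
roll angle φ = 14.126° = 0.24654521 rad
x = r_b·(cos φ + φ·sin φ) = 15.405284·(0.96976137 + 0.24654521·0.24405510) = 15.866395
y = r_b·(sin φ − φ·cos φ) = 15.405284·(0.24405510 − 0.24654521·0.96976137) = 0.076488

x=15.866395 y=0.076488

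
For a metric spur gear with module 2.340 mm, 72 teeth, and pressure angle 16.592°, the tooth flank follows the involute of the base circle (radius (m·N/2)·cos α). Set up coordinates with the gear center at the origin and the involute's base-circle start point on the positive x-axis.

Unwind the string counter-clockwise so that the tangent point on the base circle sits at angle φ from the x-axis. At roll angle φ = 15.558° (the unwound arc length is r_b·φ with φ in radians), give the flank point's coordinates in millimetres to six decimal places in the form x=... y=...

x=83.654140 y=0.534829

pitch radius r_p = m·N/2 = 2.340·72/2 = 84.240000
base radius r_b = r_p·cos α = 84.240000·cos 16.592° = 80.732453
roll angle φ = 15.558° = 0.27153833 rad
x = r_b·(cos φ + φ·sin φ) = 80.732453·(0.96335944 + 0.27153833·0.26821371) = 83.654140
y = r_b·(sin φ − φ·cos φ) = 80.732453·(0.26821371 − 0.27153833·0.96335944) = 0.534829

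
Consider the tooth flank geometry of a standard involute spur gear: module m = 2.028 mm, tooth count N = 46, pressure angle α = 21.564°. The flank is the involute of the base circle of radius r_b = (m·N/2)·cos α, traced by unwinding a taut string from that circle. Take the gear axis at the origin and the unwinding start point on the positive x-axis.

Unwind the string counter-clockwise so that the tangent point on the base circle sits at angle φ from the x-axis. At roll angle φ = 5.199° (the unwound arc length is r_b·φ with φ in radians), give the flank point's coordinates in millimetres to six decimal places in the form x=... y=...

pitch radius r_p = m·N/2 = 2.028·46/2 = 46.644000
base radius r_b = r_p·cos α = 46.644000·cos 21.564° = 43.379275
roll angle φ = 5.199° = 0.09073967 rad
x = r_b·(cos φ + φ·sin φ) = 43.379275·(0.99588598 + 0.09073967·0.09061520) = 43.557493
y = r_b·(sin φ − φ·cos φ) = 43.379275·(0.09061520 − 0.09073967·0.99588598) = 0.010794

x=43.557493 y=0.010794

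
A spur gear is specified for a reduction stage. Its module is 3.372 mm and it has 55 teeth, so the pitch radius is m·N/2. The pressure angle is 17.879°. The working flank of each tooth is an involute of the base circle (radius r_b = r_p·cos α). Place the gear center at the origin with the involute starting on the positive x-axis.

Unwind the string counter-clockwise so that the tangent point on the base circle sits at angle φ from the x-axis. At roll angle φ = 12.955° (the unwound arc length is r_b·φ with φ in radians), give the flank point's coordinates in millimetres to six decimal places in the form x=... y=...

x=90.478955 y=0.338318

pitch radius r_p = m·N/2 = 3.372·55/2 = 92.730000
base radius r_b = r_p·cos α = 92.730000·cos 17.879° = 88.251789
roll angle φ = 12.955° = 0.22610740 rad
x = r_b·(cos φ + φ·sin φ) = 88.251789·(0.97454644 + 0.22610740·0.22418572) = 90.478955
y = r_b·(sin φ − φ·cos φ) = 88.251789·(0.22418572 − 0.22610740·0.97454644) = 0.338318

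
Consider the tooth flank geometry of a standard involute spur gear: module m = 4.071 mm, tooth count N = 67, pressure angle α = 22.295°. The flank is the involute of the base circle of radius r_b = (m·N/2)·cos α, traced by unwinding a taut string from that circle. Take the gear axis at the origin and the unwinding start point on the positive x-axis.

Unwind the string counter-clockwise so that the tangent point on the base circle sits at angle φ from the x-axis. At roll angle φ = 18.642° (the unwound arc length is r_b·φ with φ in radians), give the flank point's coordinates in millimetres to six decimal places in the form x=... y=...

x=132.686502 y=1.433460

pitch radius r_p = m·N/2 = 4.071·67/2 = 136.378500
base radius r_b = r_p·cos α = 136.378500·cos 22.295° = 126.183229
roll angle φ = 18.642° = 0.32536428 rad
x = r_b·(cos φ + φ·sin φ) = 126.183229·(0.94753435 + 0.32536428·0.31965397) = 132.686502
y = r_b·(sin φ − φ·cos φ) = 126.183229·(0.31965397 − 0.32536428·0.94753435) = 1.433460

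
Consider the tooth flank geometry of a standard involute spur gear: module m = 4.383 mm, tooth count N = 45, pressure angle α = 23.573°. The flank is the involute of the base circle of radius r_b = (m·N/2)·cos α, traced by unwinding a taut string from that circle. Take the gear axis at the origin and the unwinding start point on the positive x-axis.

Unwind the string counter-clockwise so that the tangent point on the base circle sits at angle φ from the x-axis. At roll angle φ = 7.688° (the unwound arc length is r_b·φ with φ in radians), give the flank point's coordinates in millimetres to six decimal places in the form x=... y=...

pitch radius r_p = m·N/2 = 4.383·45/2 = 98.617500
base radius r_b = r_p·cos α = 98.617500·cos 23.573° = 90.387997
roll angle φ = 7.688° = 0.13418091 rad
x = r_b·(cos φ + φ·sin φ) = 90.387997·(0.99101124 + 0.13418091·0.13377863) = 91.198034
y = r_b·(sin φ − φ·cos φ) = 90.387997·(0.13377863 − 0.13418091·0.99101124) = 0.072657

x=91.198034 y=0.072657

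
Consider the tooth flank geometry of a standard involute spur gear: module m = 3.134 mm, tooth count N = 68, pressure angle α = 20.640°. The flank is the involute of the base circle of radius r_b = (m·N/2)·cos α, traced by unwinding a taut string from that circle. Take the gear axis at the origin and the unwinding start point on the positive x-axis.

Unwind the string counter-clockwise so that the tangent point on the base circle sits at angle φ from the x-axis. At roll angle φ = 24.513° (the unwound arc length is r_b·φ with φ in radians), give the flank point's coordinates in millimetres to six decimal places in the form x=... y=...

x=108.429272 y=2.555626

pitch radius r_p = m·N/2 = 3.134·68/2 = 106.556000
base radius r_b = r_p·cos α = 106.556000·cos 20.640° = 99.716562
roll angle φ = 24.513° = 0.42783256 rad
x = r_b·(cos φ + φ·sin φ) = 99.716562·(0.90986716 + 0.42783256·0.41489970) = 108.429272
y = r_b·(sin φ − φ·cos φ) = 99.716562·(0.41489970 − 0.42783256·0.90986716) = 2.555626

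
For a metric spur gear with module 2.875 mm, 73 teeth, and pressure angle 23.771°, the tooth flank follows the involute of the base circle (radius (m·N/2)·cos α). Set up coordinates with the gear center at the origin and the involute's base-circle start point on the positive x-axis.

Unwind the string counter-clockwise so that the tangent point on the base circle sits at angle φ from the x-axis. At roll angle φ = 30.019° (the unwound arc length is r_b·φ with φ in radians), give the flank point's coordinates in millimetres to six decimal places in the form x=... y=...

x=108.325100 y=4.478787

pitch radius r_p = m·N/2 = 2.875·73/2 = 104.937500
base radius r_b = r_p·cos α = 104.937500·cos 23.771° = 96.035002
roll angle φ = 30.019° = 0.52393039 rad
x = r_b·(cos φ + φ·sin φ) = 96.035002·(0.86585955 + 0.52393039·0.50028716) = 108.325100
y = r_b·(sin φ − φ·cos φ) = 96.035002·(0.50028716 − 0.52393039·0.86585955) = 4.478787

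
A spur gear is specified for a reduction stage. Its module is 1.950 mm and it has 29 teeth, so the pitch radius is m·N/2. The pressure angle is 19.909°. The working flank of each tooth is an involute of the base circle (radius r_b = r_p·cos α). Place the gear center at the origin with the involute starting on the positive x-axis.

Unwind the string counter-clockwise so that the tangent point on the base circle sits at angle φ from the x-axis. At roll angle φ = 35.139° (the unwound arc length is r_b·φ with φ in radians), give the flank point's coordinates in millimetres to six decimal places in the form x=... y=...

pitch radius r_p = m·N/2 = 1.950·29/2 = 28.275000
base radius r_b = r_p·cos α = 28.275000·cos 19.909° = 26.585135
roll angle φ = 35.139° = 0.61329125 rad
x = r_b·(cos φ + φ·sin φ) = 26.585135·(0.81775813 + 0.61329125·0.57556202) = 31.124421
y = r_b·(sin φ − φ·cos φ) = 26.585135·(0.57556202 − 0.61329125·0.81775813) = 1.968313

x=31.124421 y=1.968313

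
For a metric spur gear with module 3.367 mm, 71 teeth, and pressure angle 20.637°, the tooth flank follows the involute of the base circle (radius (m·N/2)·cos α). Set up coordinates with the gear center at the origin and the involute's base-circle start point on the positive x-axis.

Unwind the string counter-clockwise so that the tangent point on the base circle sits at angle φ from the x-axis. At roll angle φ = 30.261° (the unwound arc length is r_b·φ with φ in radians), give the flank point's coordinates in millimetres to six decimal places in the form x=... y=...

pitch radius r_p = m·N/2 = 3.367·71/2 = 119.528500
base radius r_b = r_p·cos α = 119.528500·cos 20.637° = 111.858611
roll angle φ = 30.261° = 0.52815408 rad
x = r_b·(cos φ + φ·sin φ) = 111.858611·(0.86373877 + 0.52815408·0.50393981) = 126.388669
y = r_b·(sin φ − φ·cos φ) = 111.858611·(0.50393981 − 0.52815408·0.86373877) = 5.341545

x=126.388669 y=5.341545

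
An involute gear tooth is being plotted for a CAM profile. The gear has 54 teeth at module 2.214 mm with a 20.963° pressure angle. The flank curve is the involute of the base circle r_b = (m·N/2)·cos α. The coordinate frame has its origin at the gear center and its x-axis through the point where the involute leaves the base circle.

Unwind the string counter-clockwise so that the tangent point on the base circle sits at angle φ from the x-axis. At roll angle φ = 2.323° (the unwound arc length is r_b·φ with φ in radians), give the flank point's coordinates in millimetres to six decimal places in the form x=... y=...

x=55.867254 y=0.001240

pitch radius r_p = m·N/2 = 2.214·54/2 = 59.778000
base radius r_b = r_p·cos α = 59.778000·cos 20.963° = 55.821393
roll angle φ = 2.323° = 0.04054400 rad
x = r_b·(cos φ + φ·sin φ) = 55.821393·(0.99917820 + 0.04054400·0.04053289) = 55.867254
y = r_b·(sin φ − φ·cos φ) = 55.821393·(0.04053289 − 0.04054400·0.99917820) = 0.001240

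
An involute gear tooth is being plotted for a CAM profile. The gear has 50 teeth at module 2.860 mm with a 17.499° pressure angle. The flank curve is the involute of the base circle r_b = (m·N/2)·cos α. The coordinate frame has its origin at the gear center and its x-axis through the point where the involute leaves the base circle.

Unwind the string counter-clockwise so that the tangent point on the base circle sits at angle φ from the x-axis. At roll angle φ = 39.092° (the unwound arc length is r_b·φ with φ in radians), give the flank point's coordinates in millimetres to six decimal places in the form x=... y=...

x=82.263102 y=6.888889

pitch radius r_p = m·N/2 = 2.860·50/2 = 71.500000
base radius r_b = r_p·cos α = 71.500000·cos 17.499° = 68.191137
roll angle φ = 39.092° = 0.68228411 rad
x = r_b·(cos φ + φ·sin φ) = 68.191137·(0.77613446 + 0.68228411·0.63056744) = 82.263102
y = r_b·(sin φ − φ·cos φ) = 68.191137·(0.63056744 − 0.68228411·0.77613446) = 6.888889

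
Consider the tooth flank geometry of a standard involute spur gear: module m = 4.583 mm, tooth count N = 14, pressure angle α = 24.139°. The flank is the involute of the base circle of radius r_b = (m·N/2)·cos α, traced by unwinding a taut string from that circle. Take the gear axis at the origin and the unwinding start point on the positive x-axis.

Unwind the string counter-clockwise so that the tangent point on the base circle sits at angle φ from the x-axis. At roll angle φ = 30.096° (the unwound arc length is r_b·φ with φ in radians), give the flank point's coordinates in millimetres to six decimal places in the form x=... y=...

pitch radius r_p = m·N/2 = 4.583·14/2 = 32.081000
base radius r_b = r_p·cos α = 32.081000·cos 24.139° = 29.275710
roll angle φ = 30.096° = 0.52527429 rad
x = r_b·(cos φ + φ·sin φ) = 29.275710·(0.86518643 + 0.52527429·0.50145034) = 33.040139
y = r_b·(sin φ − φ·cos φ) = 29.275710·(0.50145034 − 0.52527429·0.86518643) = 1.375670

x=33.040139 y=1.375670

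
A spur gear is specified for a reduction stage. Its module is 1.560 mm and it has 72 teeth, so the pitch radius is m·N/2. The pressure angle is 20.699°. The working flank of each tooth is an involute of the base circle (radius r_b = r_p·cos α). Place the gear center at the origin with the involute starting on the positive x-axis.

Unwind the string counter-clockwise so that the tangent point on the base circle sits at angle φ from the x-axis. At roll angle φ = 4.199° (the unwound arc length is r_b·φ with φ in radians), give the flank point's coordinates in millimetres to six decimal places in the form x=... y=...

pitch radius r_p = m·N/2 = 1.560·72/2 = 56.160000
base radius r_b = r_p·cos α = 56.160000·cos 20.699° = 52.534883
roll angle φ = 4.199° = 0.07328638 rad
x = r_b·(cos φ + φ·sin φ) = 52.534883·(0.99731576 + 0.07328638·0.07322079) = 52.675773
y = r_b·(sin φ − φ·cos φ) = 52.534883·(0.07322079 − 0.07328638·0.99731576) = 0.006889

x=52.675773 y=0.006889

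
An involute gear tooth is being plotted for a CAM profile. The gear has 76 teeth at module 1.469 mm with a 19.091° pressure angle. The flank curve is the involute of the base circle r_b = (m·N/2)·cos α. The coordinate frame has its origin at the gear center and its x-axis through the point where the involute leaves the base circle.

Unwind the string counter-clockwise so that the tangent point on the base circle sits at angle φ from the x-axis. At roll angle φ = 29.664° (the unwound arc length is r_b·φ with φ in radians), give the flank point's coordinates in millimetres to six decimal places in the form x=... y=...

x=59.355070 y=2.375479

pitch radius r_p = m·N/2 = 1.469·76/2 = 55.822000
base radius r_b = r_p·cos α = 55.822000·cos 19.091° = 52.751807
roll angle φ = 29.664° = 0.51773447 rad
x = r_b·(cos φ + φ·sin φ) = 52.751807·(0.86894265 + 0.51773447·0.49491279) = 59.355070
y = r_b·(sin φ − φ·cos φ) = 52.751807·(0.49491279 − 0.51773447·0.86894265) = 2.375479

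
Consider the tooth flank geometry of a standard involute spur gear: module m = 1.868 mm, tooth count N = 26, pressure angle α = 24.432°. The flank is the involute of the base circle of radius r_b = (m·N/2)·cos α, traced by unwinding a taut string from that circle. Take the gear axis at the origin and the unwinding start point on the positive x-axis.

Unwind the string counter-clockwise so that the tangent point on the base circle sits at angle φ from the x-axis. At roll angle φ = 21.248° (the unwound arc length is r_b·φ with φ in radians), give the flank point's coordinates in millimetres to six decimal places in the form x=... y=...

pitch radius r_p = m·N/2 = 1.868·26/2 = 24.284000
base radius r_b = r_p·cos α = 24.284000·cos 24.432° = 22.109436
roll angle φ = 21.248° = 0.37084756 rad
x = r_b·(cos φ + φ·sin φ) = 22.109436·(0.93202052 + 0.37084756·0.36240550) = 23.577894
y = r_b·(sin φ − φ·cos φ) = 22.109436·(0.36240550 − 0.37084756·0.93202052) = 0.370730

x=23.577894 y=0.370730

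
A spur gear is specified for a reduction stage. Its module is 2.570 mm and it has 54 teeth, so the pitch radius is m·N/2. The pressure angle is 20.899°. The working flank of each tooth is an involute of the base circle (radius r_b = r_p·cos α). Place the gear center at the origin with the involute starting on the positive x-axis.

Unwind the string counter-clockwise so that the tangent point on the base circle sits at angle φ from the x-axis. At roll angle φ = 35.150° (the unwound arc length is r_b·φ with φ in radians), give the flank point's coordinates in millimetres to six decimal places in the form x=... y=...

x=75.899665 y=4.803906

pitch radius r_p = m·N/2 = 2.570·54/2 = 69.390000
base radius r_b = r_p·cos α = 69.390000·cos 20.899° = 64.824881
roll angle φ = 35.150° = 0.61348323 rad
x = r_b·(cos φ + φ·sin φ) = 64.824881·(0.81764762 + 0.61348323·0.57571900) = 75.899665
y = r_b·(sin φ − φ·cos φ) = 64.824881·(0.57571900 − 0.61348323·0.81764762) = 4.803906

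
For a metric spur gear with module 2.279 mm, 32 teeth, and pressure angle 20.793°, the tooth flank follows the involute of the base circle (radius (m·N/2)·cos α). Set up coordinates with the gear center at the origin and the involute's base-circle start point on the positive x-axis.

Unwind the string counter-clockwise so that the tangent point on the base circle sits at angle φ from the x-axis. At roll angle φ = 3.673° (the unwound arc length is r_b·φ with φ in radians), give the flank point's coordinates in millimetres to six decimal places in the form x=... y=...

x=34.159039 y=0.002992

pitch radius r_p = m·N/2 = 2.279·32/2 = 36.464000
base radius r_b = r_p·cos α = 36.464000·cos 20.793° = 34.089065
roll angle φ = 3.673° = 0.06410594 rad
x = r_b·(cos φ + φ·sin φ) = 34.089065·(0.99794592 + 0.06410594·0.06406204) = 34.159039
y = r_b·(sin φ − φ·cos φ) = 34.089065·(0.06406204 − 0.06410594·0.99794592) = 0.002992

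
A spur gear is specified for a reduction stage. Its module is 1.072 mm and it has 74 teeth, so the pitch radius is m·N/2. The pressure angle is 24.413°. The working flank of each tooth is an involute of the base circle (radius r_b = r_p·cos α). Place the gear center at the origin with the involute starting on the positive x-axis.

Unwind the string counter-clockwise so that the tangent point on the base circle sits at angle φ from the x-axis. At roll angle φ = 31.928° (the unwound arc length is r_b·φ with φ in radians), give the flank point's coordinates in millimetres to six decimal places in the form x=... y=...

pitch radius r_p = m·N/2 = 1.072·74/2 = 39.664000
base radius r_b = r_p·cos α = 39.664000·cos 24.413° = 36.117638
roll angle φ = 31.928° = 0.55724872 rad
x = r_b·(cos φ + φ·sin φ) = 36.117638·(0.84871334 + 0.55724872·0.52885316) = 41.297488
y = r_b·(sin φ − φ·cos φ) = 36.117638·(0.52885316 − 0.55724872·0.84871334) = 2.019291

x=41.297488 y=2.019291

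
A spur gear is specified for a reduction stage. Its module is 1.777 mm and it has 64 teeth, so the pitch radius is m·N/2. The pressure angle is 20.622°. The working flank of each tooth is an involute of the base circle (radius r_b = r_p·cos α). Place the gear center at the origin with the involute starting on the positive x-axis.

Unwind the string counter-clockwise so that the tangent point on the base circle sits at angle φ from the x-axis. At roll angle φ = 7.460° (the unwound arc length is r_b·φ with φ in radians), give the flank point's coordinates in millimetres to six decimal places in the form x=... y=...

pitch radius r_p = m·N/2 = 1.777·64/2 = 56.864000
base radius r_b = r_p·cos α = 56.864000·cos 20.622° = 53.220403
roll angle φ = 7.460° = 0.13020156 rad
x = r_b·(cos φ + φ·sin φ) = 53.220403·(0.99153574 + 0.13020156·0.12983400) = 53.669601
y = r_b·(sin φ − φ·cos φ) = 53.220403·(0.12983400 − 0.13020156·0.99153574) = 0.039090

x=53.669601 y=0.039090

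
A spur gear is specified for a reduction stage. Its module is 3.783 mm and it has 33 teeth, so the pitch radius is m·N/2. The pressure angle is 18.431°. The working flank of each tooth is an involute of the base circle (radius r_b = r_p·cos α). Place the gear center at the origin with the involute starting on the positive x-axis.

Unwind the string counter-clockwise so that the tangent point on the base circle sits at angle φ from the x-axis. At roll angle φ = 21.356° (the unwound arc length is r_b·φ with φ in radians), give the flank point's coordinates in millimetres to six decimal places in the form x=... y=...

x=63.189467 y=1.008037

pitch radius r_p = m·N/2 = 3.783·33/2 = 62.419500
base radius r_b = r_p·cos α = 62.419500·cos 18.431° = 59.217697
roll angle φ = 21.356° = 0.37273252 rad
x = r_b·(cos φ + φ·sin φ) = 59.217697·(0.93133575 + 0.37273252·0.36416168) = 63.189467
y = r_b·(sin φ − φ·cos φ) = 59.217697·(0.36416168 − 0.37273252·0.93133575) = 1.008037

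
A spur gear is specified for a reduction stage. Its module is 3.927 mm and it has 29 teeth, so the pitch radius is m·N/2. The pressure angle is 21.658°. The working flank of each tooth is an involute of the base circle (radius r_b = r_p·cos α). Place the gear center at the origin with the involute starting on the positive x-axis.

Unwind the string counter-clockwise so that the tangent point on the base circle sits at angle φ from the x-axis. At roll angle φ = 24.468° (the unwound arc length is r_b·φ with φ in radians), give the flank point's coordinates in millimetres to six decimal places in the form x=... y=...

x=57.529467 y=1.348958

pitch radius r_p = m·N/2 = 3.927·29/2 = 56.941500
base radius r_b = r_p·cos α = 56.941500·cos 21.658° = 52.921621
roll angle φ = 24.468° = 0.42704716 rad
x = r_b·(cos φ + φ·sin φ) = 52.921621·(0.91019274 + 0.42704716·0.41418496) = 57.529467
y = r_b·(sin φ − φ·cos φ) = 52.921621·(0.41418496 − 0.42704716·0.91019274) = 1.348958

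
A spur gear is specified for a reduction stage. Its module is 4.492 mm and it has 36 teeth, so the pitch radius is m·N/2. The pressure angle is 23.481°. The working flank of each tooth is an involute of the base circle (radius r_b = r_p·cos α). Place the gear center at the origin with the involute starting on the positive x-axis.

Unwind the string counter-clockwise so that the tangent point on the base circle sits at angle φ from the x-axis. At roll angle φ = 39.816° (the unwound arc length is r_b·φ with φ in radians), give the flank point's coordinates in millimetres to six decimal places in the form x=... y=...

pitch radius r_p = m·N/2 = 4.492·36/2 = 80.856000
base radius r_b = r_p·cos α = 80.856000·cos 23.481° = 74.160497
roll angle φ = 39.816° = 0.69492029 rad
x = r_b·(cos φ + φ·sin φ) = 74.160497·(0.76810474 + 0.69492029·0.64032422) = 89.962544
y = r_b·(sin φ − φ·cos φ) = 74.160497·(0.64032422 − 0.69492029·0.76810474) = 7.901997

x=89.962544 y=7.901997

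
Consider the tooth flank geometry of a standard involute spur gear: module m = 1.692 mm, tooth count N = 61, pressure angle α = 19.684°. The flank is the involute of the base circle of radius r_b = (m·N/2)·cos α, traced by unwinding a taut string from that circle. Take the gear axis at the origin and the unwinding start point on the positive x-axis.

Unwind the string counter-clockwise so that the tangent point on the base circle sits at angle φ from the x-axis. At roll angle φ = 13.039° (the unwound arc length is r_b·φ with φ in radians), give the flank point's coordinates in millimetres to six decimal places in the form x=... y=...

x=49.832381 y=0.189908

pitch radius r_p = m·N/2 = 1.692·61/2 = 51.606000
base radius r_b = r_p·cos α = 51.606000·cos 19.684° = 48.590385
roll angle φ = 13.039° = 0.22757348 rad
x = r_b·(cos φ + φ·sin φ) = 48.590385·(0.97421672 + 0.22757348·0.22561423) = 49.832381
y = r_b·(sin φ − φ·cos φ) = 48.590385·(0.22561423 − 0.22757348·0.97421672) = 0.189908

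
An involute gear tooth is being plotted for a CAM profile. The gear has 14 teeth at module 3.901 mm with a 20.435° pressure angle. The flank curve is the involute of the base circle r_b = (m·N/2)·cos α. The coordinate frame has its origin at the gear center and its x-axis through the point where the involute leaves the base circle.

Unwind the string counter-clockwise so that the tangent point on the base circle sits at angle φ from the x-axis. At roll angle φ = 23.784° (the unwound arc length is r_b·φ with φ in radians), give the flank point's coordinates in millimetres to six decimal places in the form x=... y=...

x=27.699123 y=0.599665

pitch radius r_p = m·N/2 = 3.901·14/2 = 27.307000
base radius r_b = r_p·cos α = 27.307000·cos 20.435° = 25.588540
roll angle φ = 23.784° = 0.41510911 rad
x = r_b·(cos φ + φ·sin φ) = 25.588540·(0.91507232 + 0.41510911·0.40328978) = 27.699123
y = r_b·(sin φ − φ·cos φ) = 25.588540·(0.40328978 − 0.41510911·0.91507232) = 0.599665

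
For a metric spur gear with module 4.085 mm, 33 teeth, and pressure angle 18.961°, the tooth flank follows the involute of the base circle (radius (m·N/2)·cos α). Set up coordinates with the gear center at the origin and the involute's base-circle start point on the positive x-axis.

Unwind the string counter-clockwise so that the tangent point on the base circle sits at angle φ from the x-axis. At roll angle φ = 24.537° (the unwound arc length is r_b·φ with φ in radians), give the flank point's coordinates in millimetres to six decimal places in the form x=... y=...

pitch radius r_p = m·N/2 = 4.085·33/2 = 67.402500
base radius r_b = r_p·cos α = 67.402500·cos 18.961° = 63.745238
roll angle φ = 24.537° = 0.42825144 rad
x = r_b·(cos φ + φ·sin φ) = 63.745238·(0.90969328 + 0.42825144·0.41528078) = 69.325361
y = r_b·(sin φ − φ·cos φ) = 63.745238·(0.41528078 − 0.42825144·0.90969328) = 1.638465

x=69.325361 y=1.638465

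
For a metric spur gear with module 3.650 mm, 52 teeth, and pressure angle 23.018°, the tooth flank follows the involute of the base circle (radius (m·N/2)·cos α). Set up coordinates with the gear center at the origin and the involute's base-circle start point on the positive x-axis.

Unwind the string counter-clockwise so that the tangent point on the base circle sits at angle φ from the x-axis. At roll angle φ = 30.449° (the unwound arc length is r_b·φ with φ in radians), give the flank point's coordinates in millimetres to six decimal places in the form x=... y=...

x=98.821004 y=4.247652

pitch radius r_p = m·N/2 = 3.650·52/2 = 94.900000
base radius r_b = r_p·cos α = 94.900000·cos 23.018° = 87.344257
roll angle φ = 30.449° = 0.53143530 rad
x = r_b·(cos φ + φ·sin φ) = 87.344257·(0.86208059 + 0.53143530·0.50677121) = 98.821004
y = r_b·(sin φ − φ·cos φ) = 87.344257·(0.50677121 − 0.53143530·0.86208059) = 4.247652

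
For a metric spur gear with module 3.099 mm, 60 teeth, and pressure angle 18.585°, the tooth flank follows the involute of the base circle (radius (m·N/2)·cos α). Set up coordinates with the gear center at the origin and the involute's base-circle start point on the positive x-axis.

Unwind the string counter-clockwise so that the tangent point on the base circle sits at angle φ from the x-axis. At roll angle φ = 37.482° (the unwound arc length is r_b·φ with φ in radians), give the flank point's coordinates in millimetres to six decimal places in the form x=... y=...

pitch radius r_p = m·N/2 = 3.099·60/2 = 92.970000
base radius r_b = r_p·cos α = 92.970000·cos 18.585° = 88.121789
roll angle φ = 37.482° = 0.65418431 rad
x = r_b·(cos φ + φ·sin φ) = 88.121789·(0.79354455 + 0.65418431·0.60851216) = 105.008009
y = r_b·(sin φ − φ·cos φ) = 88.121789·(0.60851216 − 0.65418431·0.79354455) = 7.877010

x=105.008009 y=7.877010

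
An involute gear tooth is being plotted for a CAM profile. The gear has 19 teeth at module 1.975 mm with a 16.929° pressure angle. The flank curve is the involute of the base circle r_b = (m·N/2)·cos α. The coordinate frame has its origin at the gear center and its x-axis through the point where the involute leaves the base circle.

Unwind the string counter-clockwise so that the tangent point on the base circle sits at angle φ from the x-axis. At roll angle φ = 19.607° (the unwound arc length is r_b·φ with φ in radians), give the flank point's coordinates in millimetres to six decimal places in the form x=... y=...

x=18.969872 y=0.236974

pitch radius r_p = m·N/2 = 1.975·19/2 = 18.762500
base radius r_b = r_p·cos α = 18.762500·cos 16.929° = 17.949452
roll angle φ = 19.607° = 0.34220671 rad
x = r_b·(cos φ + φ·sin φ) = 17.949452·(0.94201646 + 0.34220671·0.33556666) = 18.969872
y = r_b·(sin φ − φ·cos φ) = 17.949452·(0.33556666 − 0.34220671·0.94201646) = 0.236974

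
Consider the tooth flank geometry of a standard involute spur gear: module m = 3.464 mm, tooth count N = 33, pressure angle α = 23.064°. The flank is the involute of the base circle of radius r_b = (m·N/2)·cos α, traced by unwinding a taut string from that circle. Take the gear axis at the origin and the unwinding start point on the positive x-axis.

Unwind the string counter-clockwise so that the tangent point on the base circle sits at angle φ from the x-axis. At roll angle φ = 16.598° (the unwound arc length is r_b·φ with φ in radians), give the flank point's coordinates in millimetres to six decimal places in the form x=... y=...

x=54.747889 y=0.422582

pitch radius r_p = m·N/2 = 3.464·33/2 = 57.156000
base radius r_b = r_p·cos α = 57.156000·cos 23.064° = 52.587397
roll angle φ = 16.598° = 0.28968975 rad
x = r_b·(cos φ + φ·sin φ) = 52.587397·(0.95833255 + 0.28968975·0.28565492) = 54.747889
y = r_b·(sin φ − φ·cos φ) = 52.587397·(0.28565492 − 0.28968975·0.95833255) = 0.422582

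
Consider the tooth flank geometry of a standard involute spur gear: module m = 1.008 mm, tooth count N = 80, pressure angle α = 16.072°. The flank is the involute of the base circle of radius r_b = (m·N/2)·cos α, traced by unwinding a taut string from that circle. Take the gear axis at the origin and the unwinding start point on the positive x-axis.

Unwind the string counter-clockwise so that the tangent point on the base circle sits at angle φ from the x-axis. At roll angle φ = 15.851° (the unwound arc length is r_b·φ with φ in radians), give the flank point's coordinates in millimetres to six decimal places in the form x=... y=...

pitch radius r_p = m·N/2 = 1.008·80/2 = 40.320000
base radius r_b = r_p·cos α = 40.320000·cos 16.072° = 38.744075
roll angle φ = 15.851° = 0.27665214 rad
x = r_b·(cos φ + φ·sin φ) = 38.744075·(0.96197525 + 0.27665214·0.27313663) = 40.198492
y = r_b·(sin φ − φ·cos φ) = 38.744075·(0.27313663 − 0.27665214·0.96197525) = 0.271368

x=40.198492 y=0.271368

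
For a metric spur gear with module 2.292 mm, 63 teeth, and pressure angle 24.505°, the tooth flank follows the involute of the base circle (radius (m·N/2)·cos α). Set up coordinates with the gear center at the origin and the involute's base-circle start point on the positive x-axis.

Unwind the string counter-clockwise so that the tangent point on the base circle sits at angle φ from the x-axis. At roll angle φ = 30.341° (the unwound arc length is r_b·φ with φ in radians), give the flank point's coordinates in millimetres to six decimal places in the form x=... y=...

x=74.270184 y=3.161575

pitch radius r_p = m·N/2 = 2.292·63/2 = 72.198000
base radius r_b = r_p·cos α = 72.198000·cos 24.505° = 65.694771
roll angle φ = 30.341° = 0.52955035 rad
x = r_b·(cos φ + φ·sin φ) = 65.694771·(0.86303430 + 0.52955035·0.50514533) = 74.270184
y = r_b·(sin φ − φ·cos φ) = 65.694771·(0.50514533 − 0.52955035·0.86303430) = 3.161575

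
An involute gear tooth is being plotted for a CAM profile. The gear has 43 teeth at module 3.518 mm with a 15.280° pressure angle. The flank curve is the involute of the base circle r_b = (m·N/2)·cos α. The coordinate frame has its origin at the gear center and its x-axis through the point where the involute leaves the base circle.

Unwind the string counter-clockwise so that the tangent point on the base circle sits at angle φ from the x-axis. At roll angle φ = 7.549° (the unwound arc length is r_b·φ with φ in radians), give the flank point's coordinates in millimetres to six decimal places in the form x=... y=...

pitch radius r_p = m·N/2 = 3.518·43/2 = 75.637000
base radius r_b = r_p·cos α = 75.637000·cos 15.280° = 72.963192
roll angle φ = 7.549° = 0.13175491 rad
x = r_b·(cos φ + φ·sin φ) = 72.963192·(0.99133287 + 0.13175491·0.13137404) = 73.593743
y = r_b·(sin φ − φ·cos φ) = 72.963192·(0.13137404 − 0.13175491·0.99133287) = 0.055530

x=73.593743 y=0.055530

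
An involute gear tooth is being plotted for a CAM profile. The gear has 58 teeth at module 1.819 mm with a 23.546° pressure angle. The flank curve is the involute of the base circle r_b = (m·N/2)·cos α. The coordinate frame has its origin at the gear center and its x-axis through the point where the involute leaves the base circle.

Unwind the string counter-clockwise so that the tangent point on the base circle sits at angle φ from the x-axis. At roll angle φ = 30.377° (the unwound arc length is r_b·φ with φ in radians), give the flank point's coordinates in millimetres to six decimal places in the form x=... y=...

x=54.685319 y=2.335421

pitch radius r_p = m·N/2 = 1.819·58/2 = 52.751000
base radius r_b = r_p·cos α = 52.751000·cos 23.546° = 48.358933
roll angle φ = 30.377° = 0.53017867 rad
x = r_b·(cos φ + φ·sin φ) = 48.358933·(0.86271673 + 0.53017867·0.50568749) = 54.685319
y = r_b·(sin φ − φ·cos φ) = 48.358933·(0.50568749 − 0.53017867·0.86271673) = 2.335421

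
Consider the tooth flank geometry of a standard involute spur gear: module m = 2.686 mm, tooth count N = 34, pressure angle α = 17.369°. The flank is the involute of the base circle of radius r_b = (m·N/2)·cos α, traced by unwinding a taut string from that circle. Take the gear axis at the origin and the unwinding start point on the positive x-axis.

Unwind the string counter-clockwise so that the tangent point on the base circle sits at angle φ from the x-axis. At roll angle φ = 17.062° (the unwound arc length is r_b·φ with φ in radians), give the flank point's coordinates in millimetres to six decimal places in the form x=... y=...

x=45.469560 y=0.380216

pitch radius r_p = m·N/2 = 2.686·34/2 = 45.662000
base radius r_b = r_p·cos α = 45.662000·cos 17.369° = 43.579903
roll angle φ = 17.062° = 0.29778808 rad
x = r_b·(cos φ + φ·sin φ) = 43.579903·(0.95598782 + 0.29778808·0.29340635) = 45.469560
y = r_b·(sin φ − φ·cos φ) = 43.579903·(0.29340635 − 0.29778808·0.95598782) = 0.380216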